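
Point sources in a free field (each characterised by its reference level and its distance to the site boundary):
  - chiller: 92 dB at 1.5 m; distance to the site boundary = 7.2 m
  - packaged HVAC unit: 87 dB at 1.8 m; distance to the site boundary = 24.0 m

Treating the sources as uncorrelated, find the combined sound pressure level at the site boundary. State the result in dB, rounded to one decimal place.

Propagate each source to the receiver with L = L_ref − 20·log₁₀(r/r_ref), then add intensities.
chiller: 92 − 20·log₁₀(7.2/1.5) = 92 − 13.62 = 78.38 dB.
packaged HVAC unit: 87 − 20·log₁₀(24.0/1.8) = 87 − 22.50 = 64.50 dB.
Σ 10^(L/10) = 7.161e+07 → L_total = 10·log₁₀(7.161e+07) = 78.55 dB.

78.5 dB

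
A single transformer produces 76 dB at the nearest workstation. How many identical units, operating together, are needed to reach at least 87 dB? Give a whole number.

N identical sources give L₁ + 10·log₁₀ N, so require 10·log₁₀ N ≥ 87 − 76 = 11.0 dB.
N ≥ 10^(11.0/10) = 12.589, so N = 13.

13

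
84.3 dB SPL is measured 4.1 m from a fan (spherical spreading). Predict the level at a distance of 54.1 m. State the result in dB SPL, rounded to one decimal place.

61.9 dB SPL

For a point source, L₂ = L₁ − 20·log₁₀(r₂/r₁).
L₂ = 84.3 − 20·log₁₀(54.1/4.1) = 84.3 − 22.408 = 61.89 dB SPL.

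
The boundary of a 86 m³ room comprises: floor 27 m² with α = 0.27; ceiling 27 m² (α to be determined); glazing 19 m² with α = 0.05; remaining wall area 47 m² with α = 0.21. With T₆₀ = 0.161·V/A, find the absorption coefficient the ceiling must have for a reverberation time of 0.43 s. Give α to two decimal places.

From T₆₀ = 0.161·V/A, the target T₆₀ = 0.43 s needs A = 0.161·86/0.43 = 32.20 m².
Absorption from the other surfaces = 27·0.27 + 19·0.05 + 47·0.21 = 18.11 m², so the ceiling must supply 14.09 m² over 27 m².
α = 14.09/27 = 0.522.

0.52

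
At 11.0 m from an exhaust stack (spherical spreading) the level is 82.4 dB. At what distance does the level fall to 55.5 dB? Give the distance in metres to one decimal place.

243.4 m

The 26.9 dB drop corresponds to a distance ratio of 10^(26.9/20) for a point source.
r₂ = 11.0·10^((82.4−55.5)/20) = 11.0·10^(26.9/20) = 243.44 m.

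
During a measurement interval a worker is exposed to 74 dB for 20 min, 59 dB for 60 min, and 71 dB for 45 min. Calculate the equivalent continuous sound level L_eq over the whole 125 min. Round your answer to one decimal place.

69.5 dB

The energy average is taken in the linear domain: L_eq = 10·log₁₀[(Σ tᵢ·10^(Lᵢ/10))/T], T = 125 min.
Σ tᵢ·10^(Lᵢ/10) = 20·10^(74/10) + 60·10^(59/10) + 45·10^(71/10) = 1.117e+09.
L_eq = 10·log₁₀(1.117e+09/125) = 69.51 dB.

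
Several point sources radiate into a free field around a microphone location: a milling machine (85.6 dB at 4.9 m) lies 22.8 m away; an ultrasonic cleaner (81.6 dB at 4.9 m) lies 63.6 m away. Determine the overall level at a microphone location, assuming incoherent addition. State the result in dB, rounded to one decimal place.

72.5 dB

First find each source's level at the receiver (point-source: −20·log₁₀(r/r_ref)), then combine on an intensity basis.
milling machine: 85.6 − 20·log₁₀(22.8/4.9) = 85.6 − 13.35 = 72.25 dB.
ultrasonic cleaner: 81.6 − 20·log₁₀(63.6/4.9) = 81.6 − 22.27 = 59.33 dB.
Σ 10^(L/10) = 1.763e+07 → L_total = 10·log₁₀(1.763e+07) = 72.46 dB.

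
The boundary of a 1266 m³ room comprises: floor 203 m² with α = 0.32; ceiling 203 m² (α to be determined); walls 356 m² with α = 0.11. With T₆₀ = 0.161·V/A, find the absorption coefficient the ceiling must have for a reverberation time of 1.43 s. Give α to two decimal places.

0.19

Required total absorption A = 0.161·1266/1.43 = 142.54 m².
Absorption from the other surfaces = 203·0.32 + 356·0.11 = 104.12 m², so the ceiling must supply 38.42 m² over 203 m².
α = 38.42/203 = 0.189.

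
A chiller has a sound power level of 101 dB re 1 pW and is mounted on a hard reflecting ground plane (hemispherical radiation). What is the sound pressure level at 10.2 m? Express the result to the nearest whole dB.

73 dB

Free-field hemispherical radiation: L_p = L_w − 10·log₁₀(2π·r²), r = 10.2 m.
2π·r² = 653.7 m², 10·log₁₀ of that is 28.154 dB.
L_p = 101 − 28.154 = 72.85 dB.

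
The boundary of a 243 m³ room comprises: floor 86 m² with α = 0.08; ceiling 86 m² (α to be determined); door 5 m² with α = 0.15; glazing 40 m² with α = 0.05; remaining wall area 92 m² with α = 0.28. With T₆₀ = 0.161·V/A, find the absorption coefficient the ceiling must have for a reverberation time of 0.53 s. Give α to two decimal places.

0.45

From T₆₀ = 0.161·V/A, the target T₆₀ = 0.53 s needs A = 0.161·243/0.53 = 73.82 m².
Absorption from the other surfaces = 86·0.08 + 5·0.15 + 40·0.05 + 92·0.28 = 35.39 m², so the ceiling must supply 38.43 m² over 86 m².
α = 38.43/86 = 0.447.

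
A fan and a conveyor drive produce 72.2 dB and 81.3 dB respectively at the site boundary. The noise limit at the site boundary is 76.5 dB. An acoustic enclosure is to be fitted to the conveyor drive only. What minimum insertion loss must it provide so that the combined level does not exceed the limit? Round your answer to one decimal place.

6.8 dB

The untreated sources together contribute 10^(72.2/10) = 1.660e+07, i.e. 72.20 dB.
To meet 76.5 dB overall, the treated conveyor drive may contribute at most 10^(76.5/10) − 1.660e+07 = 2.807e+07, i.e. 74.48 dB.
Required insertion loss = 81.3 − 74.48 = 6.82 dB.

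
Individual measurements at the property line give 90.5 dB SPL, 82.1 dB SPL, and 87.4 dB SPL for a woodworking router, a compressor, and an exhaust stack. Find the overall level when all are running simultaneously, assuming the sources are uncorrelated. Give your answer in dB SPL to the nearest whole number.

93 dB SPL

Incoherent sources combine by intensity addition: L_total = 10·log₁₀(Σ 10^(L_i/10)).
Σ 10^(L/10) = 10^(90.5/10) + 10^(82.1/10) + 10^(87.4/10) = 1.834e+09.
L_total = 10·log₁₀(1.834e+09) = 92.63 dB SPL.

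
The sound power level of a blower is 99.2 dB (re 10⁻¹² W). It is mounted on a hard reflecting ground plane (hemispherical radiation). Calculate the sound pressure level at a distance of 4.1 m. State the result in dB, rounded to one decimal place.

79.0 dB

The power spreads over a hemisphere of area 2π·r², so L_p = L_w − 10·log₁₀(2π·r²).
2π·r² = 105.6 m², 10·log₁₀ of that is 20.237 dB.
L_p = 99.2 − 20.237 = 78.96 dB.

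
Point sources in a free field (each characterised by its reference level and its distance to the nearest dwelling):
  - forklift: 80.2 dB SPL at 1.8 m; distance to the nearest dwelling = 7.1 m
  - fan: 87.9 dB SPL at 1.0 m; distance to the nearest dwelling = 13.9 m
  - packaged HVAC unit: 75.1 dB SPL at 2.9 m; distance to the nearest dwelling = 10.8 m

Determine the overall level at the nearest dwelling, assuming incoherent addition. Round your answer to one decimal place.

First find each source's level at the receiver (point-source: −20·log₁₀(r/r_ref)), then combine on an intensity basis.
forklift: 80.2 − 20·log₁₀(7.1/1.8) = 80.2 − 11.92 = 68.28 dB SPL.
fan: 87.9 − 20·log₁₀(13.9/1.0) = 87.9 − 22.86 = 65.04 dB SPL.
packaged HVAC unit: 75.1 − 20·log₁₀(10.8/2.9) = 75.1 − 11.42 = 63.68 dB SPL.
Σ 10^(L/10) = 1.225e+07 → L_total = 10·log₁₀(1.225e+07) = 70.88 dB SPL.

70.9 dB SPL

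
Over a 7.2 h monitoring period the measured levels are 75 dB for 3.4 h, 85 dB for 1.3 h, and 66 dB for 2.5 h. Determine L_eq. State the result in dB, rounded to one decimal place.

78.7 dB

The energy average is taken in the linear domain: L_eq = 10·log₁₀[(Σ tᵢ·10^(Lᵢ/10))/T], T = 7.2 h.
Σ tᵢ·10^(Lᵢ/10) = 3.4·10^(75/10) + 1.3·10^(85/10) + 2.5·10^(66/10) = 5.286e+08.
L_eq = 10·log₁₀(5.286e+08/7.2) = 78.66 dB.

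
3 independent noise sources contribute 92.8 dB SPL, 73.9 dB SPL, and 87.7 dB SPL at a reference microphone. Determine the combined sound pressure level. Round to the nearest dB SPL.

Incoherent sources combine by intensity addition: L_total = 10·log₁₀(Σ 10^(L_i/10)).
Σ 10^(L/10) = 10^(92.8/10) + 10^(73.9/10) + 10^(87.7/10) = 2.519e+09.
L_total = 10·log₁₀(2.519e+09) = 94.01 dB SPL.

94 dB SPL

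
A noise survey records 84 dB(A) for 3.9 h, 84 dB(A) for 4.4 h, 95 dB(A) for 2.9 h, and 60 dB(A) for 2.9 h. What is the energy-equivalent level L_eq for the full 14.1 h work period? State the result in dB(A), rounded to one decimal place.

89.0 dB(A)

The energy average is taken in the linear domain: L_eq = 10·log₁₀[(Σ tᵢ·10^(Lᵢ/10))/T], T = 14.1 h.
Σ tᵢ·10^(Lᵢ/10) = 3.9·10^(84/10) + 4.4·10^(84/10) + 2.9·10^(95/10) + 2.9·10^(60/10) = 1.126e+10.
L_eq = 10·log₁₀(1.126e+10/14.1) = 89.02 dB(A).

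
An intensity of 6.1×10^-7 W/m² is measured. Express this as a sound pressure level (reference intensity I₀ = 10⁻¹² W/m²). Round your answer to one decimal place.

L = 10·log₁₀(I/I₀) = 10·log₁₀(6.1×10^-7/10⁻¹²) = 10·log₁₀(6.1×10^5).
L = 10·(0.7853 + 5) = 57.85 dB.

57.9 dB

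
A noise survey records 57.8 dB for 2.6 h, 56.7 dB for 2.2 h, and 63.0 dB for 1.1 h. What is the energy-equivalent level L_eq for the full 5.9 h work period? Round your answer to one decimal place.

Weight each interval's intensity by its duration and average over T = 5.9 h:
Σ tᵢ·10^(Lᵢ/10) = 2.6·10^(57.8/10) + 2.2·10^(56.7/10) + 1.1·10^(63.0/10) = 4.790e+06.
L_eq = 10·log₁₀(4.790e+06/5.9) = 59.10 dB.

59.1 dB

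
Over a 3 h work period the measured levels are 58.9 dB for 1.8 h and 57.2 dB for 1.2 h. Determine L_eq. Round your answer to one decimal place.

58.3 dB

The energy average is taken in the linear domain: L_eq = 10·log₁₀[(Σ tᵢ·10^(Lᵢ/10))/T], T = 3 h.
Σ tᵢ·10^(Lᵢ/10) = 1.8·10^(58.9/10) + 1.2·10^(57.2/10) = 2.027e+06.
L_eq = 10·log₁₀(2.027e+06/3) = 58.30 dB.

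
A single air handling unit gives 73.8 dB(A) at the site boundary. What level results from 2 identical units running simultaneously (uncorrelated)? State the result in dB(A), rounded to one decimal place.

76.8 dB(A)

L_total = L₁ + 10·log₁₀ N for N identical incoherent sources.
L_total = 73.8 + 10·log₁₀(2) = 73.8 + 3.010 = 76.81 dB(A).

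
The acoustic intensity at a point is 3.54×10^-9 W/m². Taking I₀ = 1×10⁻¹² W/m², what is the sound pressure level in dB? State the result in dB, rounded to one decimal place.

L = 10·log₁₀(I/I₀) = 10·log₁₀(3.54×10^-9/10⁻¹²) = 10·log₁₀(3.54×10^3).
L = 10·(0.5490 + 3) = 35.49 dB.

35.5 dB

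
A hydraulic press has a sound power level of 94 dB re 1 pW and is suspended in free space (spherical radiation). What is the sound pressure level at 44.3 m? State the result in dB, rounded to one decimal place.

50.1 dB

The power spreads over a sphere of area 4π·r², so L_p = L_w − 10·log₁₀(4π·r²).
4π·r² = 2.466e+04 m², 10·log₁₀ of that is 43.920 dB.
L_p = 94 − 43.920 = 50.08 dB.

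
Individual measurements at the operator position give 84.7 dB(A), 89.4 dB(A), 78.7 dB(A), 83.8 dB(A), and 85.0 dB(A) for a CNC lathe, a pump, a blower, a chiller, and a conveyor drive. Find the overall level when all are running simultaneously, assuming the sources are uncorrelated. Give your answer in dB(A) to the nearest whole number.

93 dB(A)

Incoherent sources combine by intensity addition: L_total = 10·log₁₀(Σ 10^(L_i/10)).
Σ 10^(L/10) = 10^(84.7/10) + 10^(89.4/10) + 10^(78.7/10) + 10^(83.8/10) + 10^(85.0/10) = 1.796e+09.
L_total = 10·log₁₀(1.796e+09) = 92.54 dB(A).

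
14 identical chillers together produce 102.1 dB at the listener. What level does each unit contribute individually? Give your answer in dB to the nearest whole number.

14 equal contributions raise the level by 10·log₁₀ 14 = 11.461 dB, so each unit alone gives 102.1 − 11.461.

91 dB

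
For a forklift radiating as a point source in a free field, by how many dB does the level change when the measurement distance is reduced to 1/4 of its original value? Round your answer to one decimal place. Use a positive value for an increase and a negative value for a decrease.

+12.0 dB

With spherical spreading the level changes by −20·log₁₀(r₂/r₁).
ΔL = −20·log₁₀(0.25) = +12.04 dB.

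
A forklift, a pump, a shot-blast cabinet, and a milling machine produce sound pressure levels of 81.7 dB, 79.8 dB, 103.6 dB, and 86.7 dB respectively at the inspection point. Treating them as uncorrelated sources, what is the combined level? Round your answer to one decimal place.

For uncorrelated sources the intensities add, so convert each level to linear form, sum, and take 10·log₁₀ of the total.
Σ 10^(L/10) = 10^(81.7/10) + 10^(79.8/10) + 10^(103.6/10) + 10^(86.7/10) = 2.362e+10.
L_total = 10·log₁₀(2.362e+10) = 103.73 dB.

103.7 dB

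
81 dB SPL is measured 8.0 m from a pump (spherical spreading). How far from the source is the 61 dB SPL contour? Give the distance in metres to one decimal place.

80.0 m

For a point source L₁ − L₂ = 20·log₁₀(r₂/r₁), so r₂ = r₁·10^((L₁−L₂)/20).
r₂ = 8.0·10^((81−61)/20) = 8.0·10^(20.0/20) = 80.00 m.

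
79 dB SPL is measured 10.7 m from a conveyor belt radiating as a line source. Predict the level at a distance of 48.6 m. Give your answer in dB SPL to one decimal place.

72.4 dB SPL

For a line source, L₂ = L₁ − 10·log₁₀(r₂/r₁).
L₂ = 79 − 10·log₁₀(48.6/10.7) = 79 − 6.573 = 72.43 dB SPL.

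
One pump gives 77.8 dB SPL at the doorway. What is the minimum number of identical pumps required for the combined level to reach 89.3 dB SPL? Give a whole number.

The shortfall is 89.3 − 77.8 = 11.5 dB, and N units add 10·log₁₀ N, so need 10·log₁₀ N ≥ 11.5.
N ≥ 10^(11.5/10) = 14.125, so N = 15.

15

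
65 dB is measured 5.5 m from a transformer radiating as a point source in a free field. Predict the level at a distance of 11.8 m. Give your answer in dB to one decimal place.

58.4 dB

Point-source attenuation: ΔL = 20·log₁₀(r₂/r₁) = 20·log₁₀(11.8/5.5) = 6.630 dB.
L₂ = 65 − 20·log₁₀(11.8/5.5) = 65 − 6.630 = 58.37 dB.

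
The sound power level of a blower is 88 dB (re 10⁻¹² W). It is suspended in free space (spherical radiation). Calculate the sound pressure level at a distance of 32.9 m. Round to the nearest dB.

L_p = L_w − 10·log₁₀(4π·r²) with r = 32.9 m.
4π·r² = 1.36e+04 m², 10·log₁₀ of that is 41.336 dB.
L_p = 88 − 41.336 = 46.66 dB.

47 dB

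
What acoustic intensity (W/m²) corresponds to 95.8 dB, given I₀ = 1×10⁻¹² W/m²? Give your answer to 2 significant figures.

L = 10·log₁₀(I/I₀) ⇒ I = I₀·10^(L/10) = 10⁻¹² × 10^9.58.

0.0038 W/m²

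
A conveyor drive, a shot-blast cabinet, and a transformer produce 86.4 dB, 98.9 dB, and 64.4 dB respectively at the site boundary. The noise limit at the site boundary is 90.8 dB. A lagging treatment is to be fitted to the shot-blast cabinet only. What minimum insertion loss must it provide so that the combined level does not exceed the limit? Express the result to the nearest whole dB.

The untreated sources together contribute 10^(86.4/10) + 10^(64.4/10) = 4.393e+08, i.e. 86.43 dB.
The limit corresponds to 10^(90.8/10) = 1.202e+09; subtracting the fixed part leaves 7.630e+08 for the shot-blast cabinet, i.e. 88.83 dB.
So the shot-blast cabinet must be reduced from 98.9 to 88.83 dB: IL = 10.07 dB.

10 dB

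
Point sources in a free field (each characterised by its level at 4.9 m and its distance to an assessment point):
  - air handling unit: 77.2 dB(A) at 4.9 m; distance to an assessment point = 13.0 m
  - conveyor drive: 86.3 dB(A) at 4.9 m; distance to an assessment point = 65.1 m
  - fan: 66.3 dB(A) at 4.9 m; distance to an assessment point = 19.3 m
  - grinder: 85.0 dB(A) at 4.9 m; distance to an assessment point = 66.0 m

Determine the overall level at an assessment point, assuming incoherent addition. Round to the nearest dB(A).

71 dB(A)

Apply inverse-square spreading to bring every level to the receiver, then sum 10^(L/10).
air handling unit: 77.2 − 20·log₁₀(13.0/4.9) = 77.2 − 8.47 = 68.73 dB(A).
conveyor drive: 86.3 − 20·log₁₀(65.1/4.9) = 86.3 − 22.47 = 63.83 dB(A).
fan: 66.3 − 20·log₁₀(19.3/4.9) = 66.3 − 11.91 = 54.39 dB(A).
grinder: 85.0 − 20·log₁₀(66.0/4.9) = 85.0 − 22.59 = 62.41 dB(A).
Σ 10^(L/10) = 1.189e+07 → L_total = 10·log₁₀(1.189e+07) = 70.75 dB(A).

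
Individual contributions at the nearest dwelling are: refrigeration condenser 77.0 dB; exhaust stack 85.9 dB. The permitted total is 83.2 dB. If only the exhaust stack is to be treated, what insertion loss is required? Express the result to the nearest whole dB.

Everything except the exhaust stack sums to 10^(77.0/10) = 5.012e+07 in linear terms, 77.00 dB.
To meet 83.2 dB overall, the treated exhaust stack may contribute at most 10^(83.2/10) − 5.012e+07 = 1.588e+08, i.e. 82.01 dB.
Required insertion loss = 85.9 − 82.01 = 3.89 dB.

4 dB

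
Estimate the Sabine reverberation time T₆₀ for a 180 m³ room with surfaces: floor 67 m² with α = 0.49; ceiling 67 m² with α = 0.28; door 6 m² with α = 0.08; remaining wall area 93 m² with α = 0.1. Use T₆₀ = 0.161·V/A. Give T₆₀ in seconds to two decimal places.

0.47 s

Total absorption A = 67·0.49 + 67·0.28 + 6·0.08 + 93·0.1 = 61.37 m² sabins.
T₆₀ = 0.161·V/A = 0.161·180/61.37 = 0.472 s.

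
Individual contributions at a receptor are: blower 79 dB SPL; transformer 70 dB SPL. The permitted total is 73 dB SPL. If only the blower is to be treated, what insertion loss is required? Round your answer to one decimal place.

Fixed contribution from the other source: Σ 10^(L/10) = 10^(70/10) = 1.000e+07 (70.00 dB SPL).
To meet 73 dB SPL overall, the treated blower may contribute at most 10^(73/10) − 1.000e+07 = 9.953e+06, i.e. 69.98 dB SPL.
So the blower must be reduced from 79 to 69.98 dB SPL: IL = 9.02 dB.

9.0 dB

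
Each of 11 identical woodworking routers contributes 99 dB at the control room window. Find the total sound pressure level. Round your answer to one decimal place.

N identical incoherent sources raise the level by 10·log₁₀ N.
L_total = 99 + 10·log₁₀(11) = 99 + 10.414 = 109.41 dB.

109.4 dB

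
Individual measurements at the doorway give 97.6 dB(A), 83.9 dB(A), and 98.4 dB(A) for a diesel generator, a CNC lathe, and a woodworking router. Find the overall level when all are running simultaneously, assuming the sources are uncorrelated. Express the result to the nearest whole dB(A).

For uncorrelated sources the intensities add, so convert each level to linear form, sum, and take 10·log₁₀ of the total.
Σ 10^(L/10) = 10^(97.6/10) + 10^(83.9/10) + 10^(98.4/10) = 1.292e+10.
L_total = 10·log₁₀(1.292e+10) = 101.11 dB(A).

101 dB(A)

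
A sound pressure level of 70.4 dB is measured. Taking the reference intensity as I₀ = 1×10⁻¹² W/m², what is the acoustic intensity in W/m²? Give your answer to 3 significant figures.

I/I₀ = 10^(70.4/10) = 1.096e+07, so I = 1.096e+07 × 10⁻¹² W/m².

1.10e-05 W/m²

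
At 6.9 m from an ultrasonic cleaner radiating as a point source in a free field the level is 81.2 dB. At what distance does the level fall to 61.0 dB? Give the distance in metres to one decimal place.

70.6 m

For a point source L₁ − L₂ = 20·log₁₀(r₂/r₁), so r₂ = r₁·10^((L₁−L₂)/20).
r₂ = 6.9·10^((81.2−61.0)/20) = 6.9·10^(20.2/20) = 70.61 m.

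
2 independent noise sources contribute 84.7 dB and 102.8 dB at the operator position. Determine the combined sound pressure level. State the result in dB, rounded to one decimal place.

102.9 dB

Incoherent sources combine by intensity addition: L_total = 10·log₁₀(Σ 10^(L_i/10)).
Σ 10^(L/10) = 10^(84.7/10) + 10^(102.8/10) = 1.935e+10.
L_total = 10·log₁₀(1.935e+10) = 102.87 dB.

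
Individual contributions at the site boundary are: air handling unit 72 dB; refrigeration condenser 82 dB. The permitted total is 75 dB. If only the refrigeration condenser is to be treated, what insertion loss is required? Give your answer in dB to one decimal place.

Fixed contribution from the other source: Σ 10^(L/10) = 10^(72/10) = 1.585e+07 (72.00 dB).
The limit corresponds to 10^(75/10) = 3.162e+07; subtracting the fixed part leaves 1.577e+07 for the refrigeration condenser, i.e. 71.98 dB.
So the refrigeration condenser must be reduced from 82 to 71.98 dB: IL = 10.02 dB.

10.0 dB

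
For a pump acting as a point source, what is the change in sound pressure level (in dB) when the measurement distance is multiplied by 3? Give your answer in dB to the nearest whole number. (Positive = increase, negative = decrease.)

A point source loses 6 dB per doubling of distance; generally ΔL = −20·log₁₀(r₂/r₁).
ΔL = −20·log₁₀(3) = -9.54 dB.

-10 dB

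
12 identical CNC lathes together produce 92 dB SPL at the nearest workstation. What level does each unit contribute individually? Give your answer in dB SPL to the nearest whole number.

81 dB SPL

Dividing the total intensity by 12 lowers the level by 10·log₁₀ 12 = 10.792 dB: L₁ = 92 − 10.792.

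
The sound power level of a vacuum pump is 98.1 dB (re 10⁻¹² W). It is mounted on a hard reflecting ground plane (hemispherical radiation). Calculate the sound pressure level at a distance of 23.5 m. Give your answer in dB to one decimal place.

62.7 dB

L_p = L_w − 10·log₁₀(2π·r²) with r = 23.5 m.
2π·r² = 3470 m², 10·log₁₀ of that is 35.403 dB.
L_p = 98.1 − 35.403 = 62.70 dB.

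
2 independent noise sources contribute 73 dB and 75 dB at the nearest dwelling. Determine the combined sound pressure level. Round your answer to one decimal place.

77.1 dB

Incoherent sources combine by intensity addition: L_total = 10·log₁₀(Σ 10^(L_i/10)).
Σ 10^(L/10) = 10^(73/10) + 10^(75/10) = 5.158e+07.
L_total = 10·log₁₀(5.158e+07) = 77.12 dB.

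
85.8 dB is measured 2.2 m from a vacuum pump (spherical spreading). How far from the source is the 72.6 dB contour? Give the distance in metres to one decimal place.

The 13.2 dB drop corresponds to a distance ratio of 10^(13.2/20) for a point source.
r₂ = 2.2·10^((85.8−72.6)/20) = 2.2·10^(13.2/20) = 10.06 m.

10.1 m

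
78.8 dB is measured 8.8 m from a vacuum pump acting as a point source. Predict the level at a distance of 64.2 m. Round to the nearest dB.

For a point source, L₂ = L₁ − 20·log₁₀(r₂/r₁).
L₂ = 78.8 − 20·log₁₀(64.2/8.8) = 78.8 − 17.261 = 61.54 dB.

62 dB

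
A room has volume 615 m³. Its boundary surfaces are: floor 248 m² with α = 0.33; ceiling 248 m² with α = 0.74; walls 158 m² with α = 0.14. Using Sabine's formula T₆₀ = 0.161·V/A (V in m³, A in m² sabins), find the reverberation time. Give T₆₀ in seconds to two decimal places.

0.34 s

A = Σ Sᵢαᵢ = 248·0.33 + 248·0.74 + 158·0.14 = 287.48 m².
T₆₀ = 0.161·V/A = 0.161·615/287.48 = 0.344 s.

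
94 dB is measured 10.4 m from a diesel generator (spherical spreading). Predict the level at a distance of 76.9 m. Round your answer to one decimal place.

76.6 dB

For a point source, L₂ = L₁ − 20·log₁₀(r₂/r₁).
L₂ = 94 − 20·log₁₀(76.9/10.4) = 94 − 17.378 = 76.62 dB.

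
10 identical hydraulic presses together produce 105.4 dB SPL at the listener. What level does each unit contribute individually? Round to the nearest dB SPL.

For N identical incoherent sources L_total = L₁ + 10·log₁₀ N, so L₁ = 105.4 − 10·log₁₀(10) = 105.4 − 10.000.

95 dB SPL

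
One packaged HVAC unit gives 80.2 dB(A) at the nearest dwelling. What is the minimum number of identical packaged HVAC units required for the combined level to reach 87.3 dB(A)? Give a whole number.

N identical sources give L₁ + 10·log₁₀ N, so require 10·log₁₀ N ≥ 87.3 − 80.2 = 7.1 dB.
N ≥ 10^(7.1/10) = 5.129, so N = 6.

6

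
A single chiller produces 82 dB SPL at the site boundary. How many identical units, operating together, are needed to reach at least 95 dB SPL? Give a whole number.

Need L₁ + 10·log₁₀ N ≥ 95, i.e. log₁₀ N ≥ 1.30.
N ≥ 10^(13.0/10) = 19.953, so N = 20.

20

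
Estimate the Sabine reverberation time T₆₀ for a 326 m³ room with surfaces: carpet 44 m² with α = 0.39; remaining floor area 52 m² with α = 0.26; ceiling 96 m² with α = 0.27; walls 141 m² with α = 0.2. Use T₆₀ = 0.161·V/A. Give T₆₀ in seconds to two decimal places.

A = Σ Sᵢαᵢ = 44·0.39 + 52·0.26 + 96·0.27 + 141·0.2 = 84.80 m².
T₆₀ = 0.161 × 326 / 84.80 = 0.619 s.

0.62 s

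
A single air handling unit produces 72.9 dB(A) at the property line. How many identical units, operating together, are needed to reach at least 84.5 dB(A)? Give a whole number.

The shortfall is 84.5 − 72.9 = 11.6 dB, and N units add 10·log₁₀ N, so need 10·log₁₀ N ≥ 11.6.
N ≥ 10^(11.6/10) = 14.454, so N = 15.

15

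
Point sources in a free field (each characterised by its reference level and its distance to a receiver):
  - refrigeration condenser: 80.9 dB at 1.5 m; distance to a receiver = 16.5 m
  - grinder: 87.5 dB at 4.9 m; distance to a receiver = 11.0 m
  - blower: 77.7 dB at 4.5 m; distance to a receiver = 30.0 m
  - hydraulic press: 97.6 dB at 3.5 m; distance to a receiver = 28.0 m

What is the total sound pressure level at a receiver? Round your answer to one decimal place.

Propagate each source to the receiver with L = L_ref − 20·log₁₀(r/r_ref), then add intensities.
refrigeration condenser: 80.9 − 20·log₁₀(16.5/1.5) = 80.9 − 20.83 = 60.07 dB.
grinder: 87.5 − 20·log₁₀(11.0/4.9) = 87.5 − 7.02 = 80.48 dB.
blower: 77.7 − 20·log₁₀(30.0/4.5) = 77.7 − 16.48 = 61.22 dB.
hydraulic press: 97.6 − 20·log₁₀(28.0/3.5) = 97.6 − 18.06 = 79.54 dB.
Σ 10^(L/10) = 2.038e+08 → L_total = 10·log₁₀(2.038e+08) = 83.09 dB.

83.1 dB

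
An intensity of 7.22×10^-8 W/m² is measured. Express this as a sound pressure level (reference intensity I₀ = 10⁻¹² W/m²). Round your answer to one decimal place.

48.6 dB

L = 10·log₁₀(I/I₀) = 10·log₁₀(7.22×10^-8/10⁻¹²) = 10·log₁₀(7.22×10^4).
L = 10·(0.8585 + 4) = 48.59 dB.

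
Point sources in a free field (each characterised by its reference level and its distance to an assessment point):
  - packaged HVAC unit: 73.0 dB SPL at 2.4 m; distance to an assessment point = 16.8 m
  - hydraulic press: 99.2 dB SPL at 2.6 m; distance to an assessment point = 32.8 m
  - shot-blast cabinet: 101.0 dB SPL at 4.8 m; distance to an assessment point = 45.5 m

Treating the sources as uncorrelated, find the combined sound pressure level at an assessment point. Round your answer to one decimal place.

82.9 dB SPL

Apply inverse-square spreading to bring every level to the receiver, then sum 10^(L/10).
packaged HVAC unit: 73.0 − 20·log₁₀(16.8/2.4) = 73.0 − 16.90 = 56.10 dB SPL.
hydraulic press: 99.2 − 20·log₁₀(32.8/2.6) = 99.2 − 22.02 = 77.18 dB SPL.
shot-blast cabinet: 101.0 − 20·log₁₀(45.5/4.8) = 101.0 − 19.54 = 81.46 dB SPL.
Σ 10^(L/10) = 1.928e+08 → L_total = 10·log₁₀(1.928e+08) = 82.85 dB SPL.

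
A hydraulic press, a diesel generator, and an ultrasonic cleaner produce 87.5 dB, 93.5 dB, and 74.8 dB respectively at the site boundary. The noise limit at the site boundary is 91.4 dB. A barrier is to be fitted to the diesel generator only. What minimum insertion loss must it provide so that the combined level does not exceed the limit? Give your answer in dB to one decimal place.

4.5 dB

Fixed contribution from the other sources: Σ 10^(L/10) = 10^(87.5/10) + 10^(74.8/10) = 5.925e+08 (87.73 dB).
To meet 91.4 dB overall, the treated diesel generator may contribute at most 10^(91.4/10) − 5.925e+08 = 7.878e+08, i.e. 88.96 dB.
Required insertion loss = 93.5 − 88.96 = 4.54 dB.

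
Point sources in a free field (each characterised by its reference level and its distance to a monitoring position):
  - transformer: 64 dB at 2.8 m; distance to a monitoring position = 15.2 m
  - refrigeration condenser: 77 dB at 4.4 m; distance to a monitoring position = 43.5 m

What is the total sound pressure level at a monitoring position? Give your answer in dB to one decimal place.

57.8 dB

First find each source's level at the receiver (point-source: −20·log₁₀(r/r_ref)), then combine on an intensity basis.
transformer: 64 − 20·log₁₀(15.2/2.8) = 64 − 14.69 = 49.31 dB.
refrigeration condenser: 77 − 20·log₁₀(43.5/4.4) = 77 − 19.90 = 57.10 dB.
Σ 10^(L/10) = 5.980e+05 → L_total = 10·log₁₀(5.980e+05) = 57.77 dB.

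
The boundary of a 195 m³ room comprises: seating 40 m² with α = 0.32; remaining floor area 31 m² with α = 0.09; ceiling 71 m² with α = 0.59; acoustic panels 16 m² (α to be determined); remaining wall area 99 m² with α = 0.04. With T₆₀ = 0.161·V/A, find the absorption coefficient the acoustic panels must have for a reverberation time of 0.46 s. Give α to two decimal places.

From T₆₀ = 0.161·V/A, the target T₆₀ = 0.46 s needs A = 0.161·195/0.46 = 68.25 m².
Absorption from the other surfaces = 40·0.32 + 31·0.09 + 71·0.59 + 99·0.04 = 61.44 m², so the acoustic panels must supply 6.81 m² over 16 m².
α = 6.81/16 = 0.426.

0.43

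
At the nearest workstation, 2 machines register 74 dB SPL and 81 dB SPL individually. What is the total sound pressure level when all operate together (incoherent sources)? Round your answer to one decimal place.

For uncorrelated sources the intensities add, so convert each level to linear form, sum, and take 10·log₁₀ of the total.
Σ 10^(L/10) = 10^(74/10) + 10^(81/10) = 1.510e+08.
L_total = 10·log₁₀(1.510e+08) = 81.79 dB SPL.

81.8 dB SPL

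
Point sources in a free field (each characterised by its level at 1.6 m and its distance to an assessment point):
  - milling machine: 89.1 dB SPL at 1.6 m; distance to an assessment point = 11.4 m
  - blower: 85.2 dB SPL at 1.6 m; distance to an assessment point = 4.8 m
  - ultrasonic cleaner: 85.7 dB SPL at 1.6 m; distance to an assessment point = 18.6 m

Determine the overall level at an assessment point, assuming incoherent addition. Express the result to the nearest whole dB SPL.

77 dB SPL

Apply inverse-square spreading to bring every level to the receiver, then sum 10^(L/10).
milling machine: 89.1 − 20·log₁₀(11.4/1.6) = 89.1 − 17.06 = 72.04 dB SPL.
blower: 85.2 − 20·log₁₀(4.8/1.6) = 85.2 − 9.54 = 75.66 dB SPL.
ultrasonic cleaner: 85.7 − 20·log₁₀(18.6/1.6) = 85.7 − 21.31 = 64.39 dB SPL.
Σ 10^(L/10) = 5.555e+07 → L_total = 10·log₁₀(5.555e+07) = 77.45 dB SPL.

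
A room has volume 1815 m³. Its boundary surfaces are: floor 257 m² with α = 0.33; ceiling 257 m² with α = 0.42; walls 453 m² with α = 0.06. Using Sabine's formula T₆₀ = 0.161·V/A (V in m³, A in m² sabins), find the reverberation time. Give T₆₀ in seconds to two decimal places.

A = Σ Sᵢαᵢ = 257·0.33 + 257·0.42 + 453·0.06 = 219.93 m².
T₆₀ = 0.161·V/A = 0.161·1815/219.93 = 1.329 s.

1.33 s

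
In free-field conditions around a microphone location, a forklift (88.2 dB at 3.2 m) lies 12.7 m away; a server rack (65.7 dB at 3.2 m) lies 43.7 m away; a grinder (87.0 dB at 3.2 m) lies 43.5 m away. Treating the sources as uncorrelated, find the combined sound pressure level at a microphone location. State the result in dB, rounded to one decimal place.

Propagate each source to the receiver with L = L_ref − 20·log₁₀(r/r_ref), then add intensities.
forklift: 88.2 − 20·log₁₀(12.7/3.2) = 88.2 − 11.97 = 76.23 dB.
server rack: 65.7 − 20·log₁₀(43.7/3.2) = 65.7 − 22.71 = 42.99 dB.
grinder: 87.0 − 20·log₁₀(43.5/3.2) = 87.0 − 22.67 = 64.33 dB.
Σ 10^(L/10) = 4.468e+07 → L_total = 10·log₁₀(4.468e+07) = 76.50 dB.

76.5 dB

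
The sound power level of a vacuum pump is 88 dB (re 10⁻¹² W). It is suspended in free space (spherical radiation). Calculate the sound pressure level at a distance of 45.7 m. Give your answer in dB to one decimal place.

43.8 dB

Free-field spherical radiation: L_p = L_w − 10·log₁₀(4π·r²), r = 45.7 m.
4π·r² = 2.624e+04 m², 10·log₁₀ of that is 44.190 dB.
L_p = 88 − 44.190 = 43.81 dB.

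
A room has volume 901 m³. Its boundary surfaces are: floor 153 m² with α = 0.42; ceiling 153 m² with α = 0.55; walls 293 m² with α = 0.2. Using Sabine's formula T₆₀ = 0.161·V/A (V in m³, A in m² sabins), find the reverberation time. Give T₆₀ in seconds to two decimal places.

0.70 s

A = Σ Sᵢαᵢ = 153·0.42 + 153·0.55 + 293·0.2 = 207.01 m².
T₆₀ = 0.161 × 901 / 207.01 = 0.701 s.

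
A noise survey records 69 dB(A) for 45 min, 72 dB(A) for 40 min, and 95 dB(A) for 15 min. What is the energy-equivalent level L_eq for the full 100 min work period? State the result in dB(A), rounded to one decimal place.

Weight each interval's intensity by its duration and average over T = 100 min:
Σ tᵢ·10^(Lᵢ/10) = 45·10^(69/10) + 40·10^(72/10) + 15·10^(95/10) = 4.843e+10.
L_eq = 10·log₁₀(4.843e+10/100) = 86.85 dB(A).

86.9 dB(A)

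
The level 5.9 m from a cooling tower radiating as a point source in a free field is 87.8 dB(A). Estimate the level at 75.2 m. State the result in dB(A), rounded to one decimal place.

65.7 dB(A)

Point-source attenuation: ΔL = 20·log₁₀(r₂/r₁) = 20·log₁₀(75.2/5.9) = 22.107 dB.
L₂ = 87.8 − 20·log₁₀(75.2/5.9) = 87.8 − 22.107 = 65.69 dB(A).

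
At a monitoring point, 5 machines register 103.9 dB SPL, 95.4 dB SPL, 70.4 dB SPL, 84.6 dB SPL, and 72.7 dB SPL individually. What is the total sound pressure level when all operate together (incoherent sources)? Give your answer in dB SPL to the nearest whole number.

For uncorrelated sources the intensities add, so convert each level to linear form, sum, and take 10·log₁₀ of the total.
Σ 10^(L/10) = 10^(103.9/10) + 10^(95.4/10) + 10^(70.4/10) + 10^(84.6/10) + 10^(72.7/10) = 2.833e+10.
L_total = 10·log₁₀(2.833e+10) = 104.52 dB SPL.

105 dB SPL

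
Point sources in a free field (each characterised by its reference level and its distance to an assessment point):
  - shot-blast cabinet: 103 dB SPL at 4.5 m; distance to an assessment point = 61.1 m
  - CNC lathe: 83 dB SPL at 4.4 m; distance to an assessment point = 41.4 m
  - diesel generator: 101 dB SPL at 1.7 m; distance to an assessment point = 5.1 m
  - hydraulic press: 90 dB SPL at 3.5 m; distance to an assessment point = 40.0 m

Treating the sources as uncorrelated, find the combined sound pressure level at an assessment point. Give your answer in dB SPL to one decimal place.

Apply inverse-square spreading to bring every level to the receiver, then sum 10^(L/10).
shot-blast cabinet: 103 − 20·log₁₀(61.1/4.5) = 103 − 22.66 = 80.34 dB SPL.
CNC lathe: 83 − 20·log₁₀(41.4/4.4) = 83 − 19.47 = 63.53 dB SPL.
diesel generator: 101 − 20·log₁₀(5.1/1.7) = 101 − 9.54 = 91.46 dB SPL.
hydraulic press: 90 − 20·log₁₀(40.0/3.5) = 90 − 21.16 = 68.84 dB SPL.
Σ 10^(L/10) = 1.517e+09 → L_total = 10·log₁₀(1.517e+09) = 91.81 dB SPL.

91.8 dB SPL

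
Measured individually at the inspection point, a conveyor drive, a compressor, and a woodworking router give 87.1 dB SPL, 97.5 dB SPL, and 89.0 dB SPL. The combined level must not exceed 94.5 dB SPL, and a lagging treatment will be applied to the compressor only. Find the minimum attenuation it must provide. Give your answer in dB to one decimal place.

The untreated sources together contribute 10^(87.1/10) + 10^(89.0/10) = 1.307e+09, i.e. 91.16 dB SPL.
The limit corresponds to 10^(94.5/10) = 2.818e+09; subtracting the fixed part leaves 1.511e+09 for the compressor, i.e. 91.79 dB SPL.
So the compressor must be reduced from 97.5 to 91.79 dB SPL: IL = 5.71 dB.

5.7 dB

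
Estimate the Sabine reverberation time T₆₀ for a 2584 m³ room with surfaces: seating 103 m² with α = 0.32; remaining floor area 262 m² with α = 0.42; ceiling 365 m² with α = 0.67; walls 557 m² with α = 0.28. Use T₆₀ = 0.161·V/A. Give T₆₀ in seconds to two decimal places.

0.77 s

Total absorption A = 103·0.32 + 262·0.42 + 365·0.67 + 557·0.28 = 543.51 m² sabins.
T₆₀ = 0.161·V/A = 0.161·2584/543.51 = 0.765 s.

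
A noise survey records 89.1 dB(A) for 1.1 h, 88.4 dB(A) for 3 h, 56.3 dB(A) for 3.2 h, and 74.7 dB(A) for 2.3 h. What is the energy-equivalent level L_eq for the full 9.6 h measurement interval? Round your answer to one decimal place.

85.0 dB(A)

Weight each interval's intensity by its duration and average over T = 9.6 h:
Σ tᵢ·10^(Lᵢ/10) = 1.1·10^(89.1/10) + 3·10^(88.4/10) + 3.2·10^(56.3/10) + 2.3·10^(74.7/10) = 3.039e+09.
L_eq = 10·log₁₀(3.039e+09/9.6) = 85.00 dB(A).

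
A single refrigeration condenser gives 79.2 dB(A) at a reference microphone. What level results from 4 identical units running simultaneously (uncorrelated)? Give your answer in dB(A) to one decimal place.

85.2 dB(A)

With 4 equal, uncorrelated contributions the intensity is 4× that of one unit, giving a rise of 10·log₁₀ 4.
L_total = 79.2 + 10·log₁₀(4) = 79.2 + 6.021 = 85.22 dB(A).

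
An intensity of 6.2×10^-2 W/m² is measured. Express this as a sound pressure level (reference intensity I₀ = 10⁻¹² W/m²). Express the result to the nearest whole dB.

Dividing by I₀ shifts the exponent by 12: I/I₀ = 6.2×10^10.
L = 10·(0.7924 + 10) = 107.92 dB.

108 dB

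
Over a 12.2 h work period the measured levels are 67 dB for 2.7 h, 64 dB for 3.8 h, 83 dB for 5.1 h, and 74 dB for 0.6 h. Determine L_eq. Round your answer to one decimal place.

79.4 dB

The energy average is taken in the linear domain: L_eq = 10·log₁₀[(Σ tᵢ·10^(Lᵢ/10))/T], T = 12.2 h.
Σ tᵢ·10^(Lᵢ/10) = 2.7·10^(67/10) + 3.8·10^(64/10) + 5.1·10^(83/10) + 0.6·10^(74/10) = 1.056e+09.
L_eq = 10·log₁₀(1.056e+09/12.2) = 79.37 dB.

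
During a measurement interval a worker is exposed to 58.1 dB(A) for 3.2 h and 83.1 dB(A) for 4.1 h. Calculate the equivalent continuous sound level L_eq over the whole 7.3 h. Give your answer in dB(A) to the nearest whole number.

The energy average is taken in the linear domain: L_eq = 10·log₁₀[(Σ tᵢ·10^(Lᵢ/10))/T], T = 7.3 h.
Σ tᵢ·10^(Lᵢ/10) = 3.2·10^(58.1/10) + 4.1·10^(83.1/10) = 8.392e+08.
L_eq = 10·log₁₀(8.392e+08/7.3) = 80.61 dB(A).

81 dB(A)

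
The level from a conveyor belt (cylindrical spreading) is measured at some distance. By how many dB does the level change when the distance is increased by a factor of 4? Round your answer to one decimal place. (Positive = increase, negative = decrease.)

-6.0 dB

Line-source spreading: ΔL = −10·log₁₀(r₂/r₁).
ΔL = −10·log₁₀(4) = -6.02 dB.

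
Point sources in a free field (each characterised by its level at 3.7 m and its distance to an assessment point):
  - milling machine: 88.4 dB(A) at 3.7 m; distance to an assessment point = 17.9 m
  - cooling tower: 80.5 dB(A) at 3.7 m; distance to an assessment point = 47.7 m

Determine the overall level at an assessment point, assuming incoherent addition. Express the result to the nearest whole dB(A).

75 dB(A)

First find each source's level at the receiver (point-source: −20·log₁₀(r/r_ref)), then combine on an intensity basis.
milling machine: 88.4 − 20·log₁₀(17.9/3.7) = 88.4 − 13.69 = 74.71 dB(A).
cooling tower: 80.5 − 20·log₁₀(47.7/3.7) = 80.5 − 22.21 = 58.29 dB(A).
Σ 10^(L/10) = 3.023e+07 → L_total = 10·log₁₀(3.023e+07) = 74.81 dB(A).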